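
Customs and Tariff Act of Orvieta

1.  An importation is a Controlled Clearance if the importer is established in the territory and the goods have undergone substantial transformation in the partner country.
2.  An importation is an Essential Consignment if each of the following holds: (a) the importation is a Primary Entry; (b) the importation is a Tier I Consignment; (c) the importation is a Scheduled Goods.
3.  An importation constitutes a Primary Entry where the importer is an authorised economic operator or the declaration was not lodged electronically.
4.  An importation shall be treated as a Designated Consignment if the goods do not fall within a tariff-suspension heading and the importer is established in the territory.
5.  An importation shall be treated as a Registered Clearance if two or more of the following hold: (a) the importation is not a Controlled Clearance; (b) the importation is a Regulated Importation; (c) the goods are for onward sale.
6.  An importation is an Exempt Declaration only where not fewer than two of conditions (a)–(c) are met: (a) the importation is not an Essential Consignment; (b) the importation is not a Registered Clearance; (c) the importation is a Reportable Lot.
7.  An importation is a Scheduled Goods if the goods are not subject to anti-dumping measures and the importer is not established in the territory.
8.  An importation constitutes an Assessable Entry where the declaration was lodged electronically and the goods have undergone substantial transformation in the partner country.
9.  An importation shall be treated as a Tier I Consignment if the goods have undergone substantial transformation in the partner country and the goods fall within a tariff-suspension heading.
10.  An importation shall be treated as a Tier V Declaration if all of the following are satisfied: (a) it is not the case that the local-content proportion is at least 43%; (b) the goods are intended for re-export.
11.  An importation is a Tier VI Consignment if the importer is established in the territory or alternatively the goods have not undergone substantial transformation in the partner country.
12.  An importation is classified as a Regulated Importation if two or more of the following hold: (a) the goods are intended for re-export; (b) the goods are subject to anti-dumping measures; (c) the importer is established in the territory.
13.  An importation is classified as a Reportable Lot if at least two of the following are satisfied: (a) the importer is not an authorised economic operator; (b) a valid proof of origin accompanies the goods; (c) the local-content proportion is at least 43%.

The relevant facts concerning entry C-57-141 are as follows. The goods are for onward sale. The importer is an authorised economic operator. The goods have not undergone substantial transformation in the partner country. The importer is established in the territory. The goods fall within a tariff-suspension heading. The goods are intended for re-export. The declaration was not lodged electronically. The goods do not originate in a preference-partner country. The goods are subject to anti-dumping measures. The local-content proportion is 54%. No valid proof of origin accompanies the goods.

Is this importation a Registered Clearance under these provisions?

Yes

paragraph 1 — Controlled Clearance: [the importer is established in the territory? yes] AND [the goods have undergone substantial transformation in the partner country? no] → not satisfied.
paragraph 12 — Regulated Importation: the goods are intended for re-export? yes; the goods are subject to anti-dumping measures? yes; the importer is established in the territory? yes — 3 of 3 hold (need ≥2) → satisfied.
paragraph 5 — Registered Clearance: not a Controlled Clearance (paragraph 1)? yes; Regulated Importation (paragraph 12)? yes; the goods are for onward sale? yes — 3 of 3 hold (need ≥2) → satisfied.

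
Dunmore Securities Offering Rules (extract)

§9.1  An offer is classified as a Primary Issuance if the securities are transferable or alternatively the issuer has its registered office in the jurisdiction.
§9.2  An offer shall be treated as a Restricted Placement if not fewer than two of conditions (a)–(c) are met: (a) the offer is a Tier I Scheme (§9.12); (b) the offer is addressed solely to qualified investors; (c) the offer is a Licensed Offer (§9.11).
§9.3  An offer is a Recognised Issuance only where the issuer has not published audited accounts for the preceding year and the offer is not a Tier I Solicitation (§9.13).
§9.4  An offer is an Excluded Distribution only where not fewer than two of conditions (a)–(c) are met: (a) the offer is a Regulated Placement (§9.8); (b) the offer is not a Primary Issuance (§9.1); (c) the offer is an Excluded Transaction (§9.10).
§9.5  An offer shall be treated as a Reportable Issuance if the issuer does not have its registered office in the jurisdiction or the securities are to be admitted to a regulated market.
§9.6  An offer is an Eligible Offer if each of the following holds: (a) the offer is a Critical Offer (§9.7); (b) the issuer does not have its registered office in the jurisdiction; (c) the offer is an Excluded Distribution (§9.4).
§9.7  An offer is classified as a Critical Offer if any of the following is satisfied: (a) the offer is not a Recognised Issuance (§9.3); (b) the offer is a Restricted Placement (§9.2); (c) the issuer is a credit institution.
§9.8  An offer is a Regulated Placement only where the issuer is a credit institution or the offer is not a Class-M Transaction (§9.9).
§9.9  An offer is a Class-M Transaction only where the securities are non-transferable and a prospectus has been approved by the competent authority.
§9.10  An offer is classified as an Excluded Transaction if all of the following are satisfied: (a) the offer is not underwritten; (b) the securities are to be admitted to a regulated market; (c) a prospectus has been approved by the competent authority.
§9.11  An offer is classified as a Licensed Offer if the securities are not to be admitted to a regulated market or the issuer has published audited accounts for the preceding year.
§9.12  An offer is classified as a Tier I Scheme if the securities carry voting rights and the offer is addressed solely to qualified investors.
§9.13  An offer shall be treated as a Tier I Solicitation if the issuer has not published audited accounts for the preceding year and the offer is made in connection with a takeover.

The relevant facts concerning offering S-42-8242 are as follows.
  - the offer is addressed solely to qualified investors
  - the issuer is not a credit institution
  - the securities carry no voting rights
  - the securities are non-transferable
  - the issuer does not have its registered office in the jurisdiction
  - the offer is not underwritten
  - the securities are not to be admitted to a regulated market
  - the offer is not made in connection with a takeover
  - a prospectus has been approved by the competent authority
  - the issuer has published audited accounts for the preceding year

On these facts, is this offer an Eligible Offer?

No

§9.13 — Tier I Solicitation: [the issuer has not published audited accounts for the preceding year? no] AND [the offer is made in connection with a takeover? no] → not satisfied.
§9.3 — Recognised Issuance: [the issuer has not published audited accounts for the preceding year? no] AND [not a Tier I Solicitation (§9.13)? yes] → not satisfied.
§9.12 — Tier I Scheme: [the securities carry voting rights? no] AND [the offer is addressed solely to qualified investors? yes] → not satisfied.
§9.11 — Licensed Offer: [the securities are not to be admitted to a regulated market? yes] OR [the issuer has published audited accounts for the preceding year? yes] → satisfied.
§9.2 — Restricted Placement: Tier I Scheme (§9.12)? no; the offer is addressed solely to qualified investors? yes; Licensed Offer (§9.11)? yes — 2 of 3 hold (need ≥2) → satisfied.
§9.7 — Critical Offer: [not a Recognised Issuance (§9.3)? yes] OR [Restricted Placement (§9.2)? yes] OR [the issuer is a credit institution? no] → satisfied.
§9.9 — Class-M Transaction: [the securities are non-transferable? yes] AND [a prospectus has been approved by the competent authority? yes] → satisfied.
§9.8 — Regulated Placement: [the issuer is a credit institution? no] OR [not a Class-M Transaction (§9.9)? no] → not satisfied.
§9.1 — Primary Issuance: [the securities are transferable? no] OR [the issuer has its registered office in the jurisdiction? no] → not satisfied.
§9.10 — Excluded Transaction: [the offer is not underwritten? yes] AND [the securities are to be admitted to a regulated market? no] AND [a prospectus has been approved by the competent authority? yes] → not satisfied.
§9.4 — Excluded Distribution: Regulated Placement (§9.8)? no; not a Primary Issuance (§9.1)? yes; Excluded Transaction (§9.10)? no — 1 of 3 hold (need ≥2) → not satisfied.
§9.6 — Eligible Offer: [Critical Offer (§9.7)? yes] AND [the issuer does not have its registered office in the jurisdiction? yes] AND [Excluded Distribution (§9.4)? no] → not satisfied.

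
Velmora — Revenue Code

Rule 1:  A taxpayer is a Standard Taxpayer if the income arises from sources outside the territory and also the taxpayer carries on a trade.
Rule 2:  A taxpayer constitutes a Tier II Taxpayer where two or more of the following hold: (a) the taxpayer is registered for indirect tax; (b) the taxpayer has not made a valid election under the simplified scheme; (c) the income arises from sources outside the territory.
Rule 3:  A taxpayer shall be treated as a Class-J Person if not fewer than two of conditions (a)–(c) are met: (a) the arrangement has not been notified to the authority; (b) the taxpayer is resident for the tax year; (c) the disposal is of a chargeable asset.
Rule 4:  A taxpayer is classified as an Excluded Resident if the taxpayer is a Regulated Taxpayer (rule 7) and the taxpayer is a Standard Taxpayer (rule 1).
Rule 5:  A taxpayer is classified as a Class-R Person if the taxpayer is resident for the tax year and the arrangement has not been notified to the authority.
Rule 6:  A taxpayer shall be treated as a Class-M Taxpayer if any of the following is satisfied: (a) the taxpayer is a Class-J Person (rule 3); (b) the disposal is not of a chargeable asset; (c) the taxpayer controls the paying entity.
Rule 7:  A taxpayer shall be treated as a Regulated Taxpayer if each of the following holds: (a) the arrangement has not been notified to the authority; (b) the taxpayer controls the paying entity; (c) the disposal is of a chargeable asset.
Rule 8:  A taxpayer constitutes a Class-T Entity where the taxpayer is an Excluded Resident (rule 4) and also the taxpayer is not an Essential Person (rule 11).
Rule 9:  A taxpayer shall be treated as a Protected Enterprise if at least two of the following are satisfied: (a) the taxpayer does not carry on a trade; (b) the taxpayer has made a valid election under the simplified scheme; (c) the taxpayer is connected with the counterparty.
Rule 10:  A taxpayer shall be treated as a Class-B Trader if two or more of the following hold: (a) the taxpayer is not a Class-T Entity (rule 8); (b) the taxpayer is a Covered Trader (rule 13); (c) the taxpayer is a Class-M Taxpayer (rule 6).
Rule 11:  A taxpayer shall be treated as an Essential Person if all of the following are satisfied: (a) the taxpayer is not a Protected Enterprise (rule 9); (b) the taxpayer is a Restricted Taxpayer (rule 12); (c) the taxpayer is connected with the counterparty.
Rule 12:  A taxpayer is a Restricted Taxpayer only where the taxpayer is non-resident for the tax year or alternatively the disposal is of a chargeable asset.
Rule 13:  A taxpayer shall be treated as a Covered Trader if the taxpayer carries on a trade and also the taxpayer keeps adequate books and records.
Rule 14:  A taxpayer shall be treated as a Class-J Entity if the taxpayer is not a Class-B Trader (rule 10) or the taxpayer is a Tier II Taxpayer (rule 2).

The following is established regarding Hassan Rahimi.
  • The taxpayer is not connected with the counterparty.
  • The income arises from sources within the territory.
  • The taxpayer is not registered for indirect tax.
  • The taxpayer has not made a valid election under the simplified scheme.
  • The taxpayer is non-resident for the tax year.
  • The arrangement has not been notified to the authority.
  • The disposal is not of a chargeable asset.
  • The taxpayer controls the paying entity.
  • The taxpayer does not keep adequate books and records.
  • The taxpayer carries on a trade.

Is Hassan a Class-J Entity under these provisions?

No

Under rule 7: the arrangement has not been notified to the authority? yes; and the taxpayer controls the paying entity? yes; and the disposal is of a chargeable asset? no. So the taxpayer is not a Regulated Taxpayer.
Under rule 1: the income arises from sources outside the territory? no; and the taxpayer carries on a trade? yes. So the taxpayer is not a Standard Taxpayer.
Under rule 4: Regulated Taxpayer (rule 7)? no; and Standard Taxpayer (rule 1)? no. So the taxpayer is not an Excluded Resident.
Under rule 9: the taxpayer does not carry on a trade? no; the taxpayer has made a valid election under the simplified scheme? no; the taxpayer is connected with the counterparty? no — 0 of 3 hold (need ≥2) → not satisfied.
Under rule 12: the taxpayer is non-resident for the tax year? yes; or the disposal is of a chargeable asset? no. So the taxpayer is a Restricted Taxpayer.
Under rule 11: not a Protected Enterprise (rule 9)? yes; and Restricted Taxpayer (rule 12)? yes; and the taxpayer is connected with the counterparty? no. So the taxpayer is not an Essential Person.
Under rule 8: Excluded Resident (rule 4)? no; and not an Essential Person (rule 11)? yes. So the taxpayer is not a Class-T Entity.
Under rule 13: the taxpayer carries on a trade? yes; and the taxpayer keeps adequate books and records? no. So the taxpayer is not a Covered Trader.
Under rule 3: the arrangement has not been notified to the authority? yes; the taxpayer is resident for the tax year? no; the disposal is of a chargeable asset? no — 1 of 3 hold (need ≥2) → not satisfied.
Under rule 6: Class-J Person (rule 3)? no; or the disposal is not of a chargeable asset? yes; or the taxpayer controls the paying entity? yes. So the taxpayer is a Class-M Taxpayer.
Under rule 10: not a Class-T Entity (rule 8)? yes; Covered Trader (rule 13)? no; Class-M Taxpayer (rule 6)? yes — 2 of 3 hold (need ≥2) → satisfied.
Under rule 2: the taxpayer is registered for indirect tax? no; the taxpayer has not made a valid election under the simplified scheme? yes; the income arises from sources outside the territory? no — 1 of 3 hold (need ≥2) → not satisfied.
Under rule 14: not a Class-B Trader (rule 10)? no; or Tier II Taxpayer (rule 2)? no. So the taxpayer is not a Class-J Entity.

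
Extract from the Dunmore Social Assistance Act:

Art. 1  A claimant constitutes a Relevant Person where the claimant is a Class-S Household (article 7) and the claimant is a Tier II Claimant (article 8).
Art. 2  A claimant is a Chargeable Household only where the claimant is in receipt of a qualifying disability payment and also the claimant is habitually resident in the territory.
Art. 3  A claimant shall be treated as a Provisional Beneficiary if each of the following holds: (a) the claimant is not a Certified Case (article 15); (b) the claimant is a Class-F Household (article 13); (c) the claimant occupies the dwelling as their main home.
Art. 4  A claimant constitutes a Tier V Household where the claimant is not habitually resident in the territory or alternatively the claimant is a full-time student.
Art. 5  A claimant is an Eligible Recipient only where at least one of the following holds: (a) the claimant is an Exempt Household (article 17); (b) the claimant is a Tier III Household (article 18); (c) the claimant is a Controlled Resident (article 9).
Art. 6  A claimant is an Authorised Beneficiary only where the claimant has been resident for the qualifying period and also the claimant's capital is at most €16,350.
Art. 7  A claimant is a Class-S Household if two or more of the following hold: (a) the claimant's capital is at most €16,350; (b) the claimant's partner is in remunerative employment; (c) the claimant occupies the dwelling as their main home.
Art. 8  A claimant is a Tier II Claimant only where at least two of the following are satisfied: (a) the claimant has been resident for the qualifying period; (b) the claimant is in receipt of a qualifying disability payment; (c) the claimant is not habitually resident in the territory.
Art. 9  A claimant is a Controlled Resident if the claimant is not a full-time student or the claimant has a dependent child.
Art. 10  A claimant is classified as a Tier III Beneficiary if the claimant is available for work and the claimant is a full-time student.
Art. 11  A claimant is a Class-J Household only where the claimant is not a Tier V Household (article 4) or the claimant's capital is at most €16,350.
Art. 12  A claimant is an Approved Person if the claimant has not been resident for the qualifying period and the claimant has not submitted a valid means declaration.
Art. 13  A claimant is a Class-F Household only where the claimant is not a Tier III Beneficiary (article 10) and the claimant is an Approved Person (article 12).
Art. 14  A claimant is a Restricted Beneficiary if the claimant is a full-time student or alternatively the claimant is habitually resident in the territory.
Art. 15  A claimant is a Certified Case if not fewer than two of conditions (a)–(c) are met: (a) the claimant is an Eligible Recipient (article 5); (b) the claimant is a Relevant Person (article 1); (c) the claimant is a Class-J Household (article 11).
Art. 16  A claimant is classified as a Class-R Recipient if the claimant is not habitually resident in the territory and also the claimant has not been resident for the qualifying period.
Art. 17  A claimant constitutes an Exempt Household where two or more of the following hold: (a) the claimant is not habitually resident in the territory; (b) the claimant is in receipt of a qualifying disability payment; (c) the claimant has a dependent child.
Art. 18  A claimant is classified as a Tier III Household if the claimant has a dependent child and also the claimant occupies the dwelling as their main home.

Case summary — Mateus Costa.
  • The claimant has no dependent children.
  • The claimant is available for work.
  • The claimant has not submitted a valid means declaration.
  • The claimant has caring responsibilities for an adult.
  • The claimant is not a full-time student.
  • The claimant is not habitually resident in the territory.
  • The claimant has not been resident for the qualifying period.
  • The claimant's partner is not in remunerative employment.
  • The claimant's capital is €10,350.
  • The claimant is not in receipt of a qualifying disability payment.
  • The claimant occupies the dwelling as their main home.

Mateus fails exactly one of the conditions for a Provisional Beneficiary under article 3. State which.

article 17 — Exempt Household: the claimant is not habitually resident in the territory? yes; the claimant is in receipt of a qualifying disability payment? no; the claimant has a dependent child? no — 1 of 3 hold (need ≥2) → not satisfied.
article 18 — Tier III Household: [the claimant has a dependent child? no] AND [the claimant occupies the dwelling as their main home? yes] → not satisfied.
article 9 — Controlled Resident: [the claimant is not a full-time student? yes] OR [the claimant has a dependent child? no] → satisfied.
article 5 — Eligible Recipient: [Exempt Household (article 17)? no] OR [Tier III Household (article 18)? no] OR [Controlled Resident (article 9)? yes] → satisfied.
article 7 — Class-S Household: claimant's capital: €10,350 ≤ €16,350? yes; the claimant's partner is in remunerative employment? no; the claimant occupies the dwelling as their main home? yes — 2 of 3 hold (need ≥2) → satisfied.
article 8 — Tier II Claimant: the claimant has been resident for the qualifying period? no; the claimant is in receipt of a qualifying disability payment? no; the claimant is not habitually resident in the territory? yes — 1 of 3 hold (need ≥2) → not satisfied.
article 1 — Relevant Person: [Class-S Household (article 7)? yes] AND [Tier II Claimant (article 8)? no] → not satisfied.
article 4 — Tier V Household: [the claimant is not habitually resident in the territory? yes] OR [the claimant is a full-time student? no] → satisfied.
article 11 — Class-J Household: [not a Tier V Household (article 4)? no] OR [claimant's capital: €10,350 ≤ €16,350? yes] → satisfied.
article 15 — Certified Case: Eligible Recipient (article 5)? yes; Relevant Person (article 1)? no; Class-J Household (article 11)? yes — 2 of 3 hold (need ≥2) → satisfied.
article 10 — Tier III Beneficiary: [the claimant is available for work? yes] AND [the claimant is a full-time student? no] → not satisfied.
article 12 — Approved Person: [the claimant has not been resident for the qualifying period? yes] AND [the claimant has not submitted a valid means declaration? yes] → satisfied.
article 13 — Class-F Household: [not a Tier III Beneficiary (article 10)? yes] AND [Approved Person (article 12)? yes] → satisfied.
article 3 — Provisional Beneficiary: [not a Certified Case (article 15)? no] AND [Class-F Household (article 13)? yes] AND [the claimant occupies the dwelling as their main home? yes] → not satisfied.

Certified Case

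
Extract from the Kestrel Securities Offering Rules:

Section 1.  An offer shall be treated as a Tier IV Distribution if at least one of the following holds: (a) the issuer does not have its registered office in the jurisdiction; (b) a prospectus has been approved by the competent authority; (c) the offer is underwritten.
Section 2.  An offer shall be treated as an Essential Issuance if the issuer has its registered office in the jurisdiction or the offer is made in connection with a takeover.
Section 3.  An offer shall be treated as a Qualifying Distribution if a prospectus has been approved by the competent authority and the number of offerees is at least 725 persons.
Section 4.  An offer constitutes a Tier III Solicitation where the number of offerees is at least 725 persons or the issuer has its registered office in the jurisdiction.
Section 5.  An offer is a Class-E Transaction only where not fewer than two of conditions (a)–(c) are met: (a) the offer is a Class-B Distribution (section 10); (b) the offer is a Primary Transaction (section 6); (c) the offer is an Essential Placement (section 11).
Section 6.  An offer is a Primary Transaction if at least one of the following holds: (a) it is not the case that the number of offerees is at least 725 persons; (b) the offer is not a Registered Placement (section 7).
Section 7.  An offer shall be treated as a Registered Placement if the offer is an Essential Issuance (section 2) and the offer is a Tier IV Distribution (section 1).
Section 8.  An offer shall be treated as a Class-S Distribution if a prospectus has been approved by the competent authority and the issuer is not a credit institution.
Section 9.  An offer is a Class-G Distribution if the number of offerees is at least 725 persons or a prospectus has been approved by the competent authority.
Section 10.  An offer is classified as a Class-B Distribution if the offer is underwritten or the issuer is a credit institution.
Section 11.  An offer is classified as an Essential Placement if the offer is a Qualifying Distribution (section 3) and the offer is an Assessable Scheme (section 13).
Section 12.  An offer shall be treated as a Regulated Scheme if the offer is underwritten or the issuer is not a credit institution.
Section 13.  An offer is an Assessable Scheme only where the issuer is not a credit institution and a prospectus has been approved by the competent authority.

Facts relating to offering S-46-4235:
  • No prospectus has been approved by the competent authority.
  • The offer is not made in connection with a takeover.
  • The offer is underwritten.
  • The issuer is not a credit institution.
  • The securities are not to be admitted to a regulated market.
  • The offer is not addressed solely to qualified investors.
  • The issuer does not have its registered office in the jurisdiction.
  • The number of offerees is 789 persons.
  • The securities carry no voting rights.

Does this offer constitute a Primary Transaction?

section 2 — Essential Issuance: [the issuer has its registered office in the jurisdiction? no] OR [the offer is made in connection with a takeover? no] → not satisfied.
section 1 — Tier IV Distribution: [the issuer does not have its registered office in the jurisdiction? yes] OR [a prospectus has been approved by the competent authority? no] OR [the offer is underwritten? yes] → satisfied.
section 7 — Registered Placement: [Essential Issuance (section 2)? no] AND [Tier IV Distribution (section 1)? yes] → not satisfied.
section 6 — Primary Transaction: [number of offerees: 789 persons ≥ 725 persons? yes, so negated condition no] OR [not a Registered Placement (section 7)? yes] → satisfied.

Yes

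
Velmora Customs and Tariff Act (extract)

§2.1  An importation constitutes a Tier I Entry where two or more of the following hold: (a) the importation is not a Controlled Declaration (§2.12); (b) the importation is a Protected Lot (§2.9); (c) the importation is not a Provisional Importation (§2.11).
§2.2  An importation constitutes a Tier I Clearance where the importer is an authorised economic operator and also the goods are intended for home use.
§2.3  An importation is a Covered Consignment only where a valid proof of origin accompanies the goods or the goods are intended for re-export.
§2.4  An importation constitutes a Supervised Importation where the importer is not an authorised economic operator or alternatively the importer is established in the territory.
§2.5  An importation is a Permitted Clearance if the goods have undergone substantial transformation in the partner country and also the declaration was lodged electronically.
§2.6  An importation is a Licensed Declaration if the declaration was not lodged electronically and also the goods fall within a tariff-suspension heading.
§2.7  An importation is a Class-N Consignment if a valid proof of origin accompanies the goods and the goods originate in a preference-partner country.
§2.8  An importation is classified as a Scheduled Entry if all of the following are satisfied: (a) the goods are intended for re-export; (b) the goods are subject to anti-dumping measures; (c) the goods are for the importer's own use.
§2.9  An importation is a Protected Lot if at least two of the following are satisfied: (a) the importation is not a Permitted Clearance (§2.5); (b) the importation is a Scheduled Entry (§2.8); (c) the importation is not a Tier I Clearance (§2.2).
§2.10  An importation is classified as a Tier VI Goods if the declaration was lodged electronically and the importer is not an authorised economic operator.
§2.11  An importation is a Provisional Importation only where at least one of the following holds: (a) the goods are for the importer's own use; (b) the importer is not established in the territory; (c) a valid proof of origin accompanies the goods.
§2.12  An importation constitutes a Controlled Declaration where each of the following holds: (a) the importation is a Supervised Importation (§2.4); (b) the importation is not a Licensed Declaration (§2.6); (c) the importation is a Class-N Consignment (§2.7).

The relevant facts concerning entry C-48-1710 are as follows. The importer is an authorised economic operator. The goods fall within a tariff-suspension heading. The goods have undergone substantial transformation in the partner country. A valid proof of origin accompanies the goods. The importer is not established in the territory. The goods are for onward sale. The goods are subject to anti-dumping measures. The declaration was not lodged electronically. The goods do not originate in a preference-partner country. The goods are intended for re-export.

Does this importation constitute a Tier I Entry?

§2.4 — Supervised Importation: [the importer is not an authorised economic operator? no] OR [the importer is established in the territory? no] → not satisfied.
§2.6 — Licensed Declaration: [the declaration was not lodged electronically? yes] AND [the goods fall within a tariff-suspension heading? yes] → satisfied.
§2.7 — Class-N Consignment: [a valid proof of origin accompanies the goods? yes] AND [the goods originate in a preference-partner country? no] → not satisfied.
§2.12 — Controlled Declaration: [Supervised Importation (§2.4)? no] AND [not a Licensed Declaration (§2.6)? no] AND [Class-N Consignment (§2.7)? no] → not satisfied.
§2.5 — Permitted Clearance: [the goods have undergone substantial transformation in the partner country? yes] AND [the declaration was lodged electronically? no] → not satisfied.
§2.8 — Scheduled Entry: [the goods are intended for re-export? yes] AND [the goods are subject to anti-dumping measures? yes] AND [the goods are for the importer's own use? no] → not satisfied.
§2.2 — Tier I Clearance: [the importer is an authorised economic operator? yes] AND [the goods are intended for home use? no] → not satisfied.
§2.9 — Protected Lot: not a Permitted Clearance (§2.5)? yes; Scheduled Entry (§2.8)? no; not a Tier I Clearance (§2.2)? yes — 2 of 3 hold (need ≥2) → satisfied.
§2.11 — Provisional Importation: [the goods are for the importer's own use? no] OR [the importer is not established in the territory? yes] OR [a valid proof of origin accompanies the goods? yes] → satisfied.
§2.1 — Tier I Entry: not a Controlled Declaration (§2.12)? yes; Protected Lot (§2.9)? yes; not a Provisional Importation (§2.11)? no — 2 of 3 hold (need ≥2) → satisfied.

Yes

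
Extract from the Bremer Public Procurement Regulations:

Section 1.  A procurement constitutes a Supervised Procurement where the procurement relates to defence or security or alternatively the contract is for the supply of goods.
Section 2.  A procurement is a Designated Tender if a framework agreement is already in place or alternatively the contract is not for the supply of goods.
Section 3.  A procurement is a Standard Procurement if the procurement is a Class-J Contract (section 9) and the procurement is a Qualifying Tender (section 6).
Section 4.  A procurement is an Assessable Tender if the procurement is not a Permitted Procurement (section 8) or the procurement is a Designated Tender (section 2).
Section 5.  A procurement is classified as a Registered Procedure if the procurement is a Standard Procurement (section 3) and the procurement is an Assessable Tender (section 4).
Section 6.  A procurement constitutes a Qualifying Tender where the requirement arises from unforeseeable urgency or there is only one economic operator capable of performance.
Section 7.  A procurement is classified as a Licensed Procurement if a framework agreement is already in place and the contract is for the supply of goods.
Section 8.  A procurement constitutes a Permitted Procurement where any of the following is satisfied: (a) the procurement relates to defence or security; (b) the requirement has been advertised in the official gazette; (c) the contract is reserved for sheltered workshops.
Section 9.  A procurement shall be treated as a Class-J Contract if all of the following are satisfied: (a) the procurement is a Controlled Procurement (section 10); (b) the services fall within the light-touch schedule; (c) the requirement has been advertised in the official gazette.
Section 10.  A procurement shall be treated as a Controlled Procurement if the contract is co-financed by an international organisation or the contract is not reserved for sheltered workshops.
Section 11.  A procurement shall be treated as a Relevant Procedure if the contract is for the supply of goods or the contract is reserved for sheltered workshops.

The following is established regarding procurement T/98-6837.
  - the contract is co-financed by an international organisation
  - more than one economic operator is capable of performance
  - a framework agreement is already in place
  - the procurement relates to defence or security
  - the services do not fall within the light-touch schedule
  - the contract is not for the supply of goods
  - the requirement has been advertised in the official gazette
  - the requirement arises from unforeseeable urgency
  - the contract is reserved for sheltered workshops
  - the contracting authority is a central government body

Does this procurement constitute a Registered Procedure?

Under section 10: the contract is co-financed by an international organisation? yes; or the contract is not reserved for sheltered workshops? no. So the procurement is a Controlled Procurement.
Under section 9: Controlled Procurement (section 10)? yes; and the services fall within the light-touch schedule? no; and the requirement has been advertised in the official gazette? yes. So the procurement is not a Class-J Contract.
Under section 6: the requirement arises from unforeseeable urgency? yes; or there is only one economic operator capable of performance? no. So the procurement is a Qualifying Tender.
Under section 3: Class-J Contract (section 9)? no; and Qualifying Tender (section 6)? yes. So the procurement is not a Standard Procurement.
Under section 8: the procurement relates to defence or security? yes; or the requirement has been advertised in the official gazette? yes; or the contract is reserved for sheltered workshops? yes. So the procurement is a Permitted Procurement.
Under section 2: a framework agreement is already in place? yes; or the contract is not for the supply of goods? yes. So the procurement is a Designated Tender.
Under section 4: not a Permitted Procurement (section 8)? no; or Designated Tender (section 2)? yes. So the procurement is an Assessable Tender.
Under section 5: Standard Procurement (section 3)? no; and Assessable Tender (section 4)? yes. So the procurement is not a Registered Procedure.

No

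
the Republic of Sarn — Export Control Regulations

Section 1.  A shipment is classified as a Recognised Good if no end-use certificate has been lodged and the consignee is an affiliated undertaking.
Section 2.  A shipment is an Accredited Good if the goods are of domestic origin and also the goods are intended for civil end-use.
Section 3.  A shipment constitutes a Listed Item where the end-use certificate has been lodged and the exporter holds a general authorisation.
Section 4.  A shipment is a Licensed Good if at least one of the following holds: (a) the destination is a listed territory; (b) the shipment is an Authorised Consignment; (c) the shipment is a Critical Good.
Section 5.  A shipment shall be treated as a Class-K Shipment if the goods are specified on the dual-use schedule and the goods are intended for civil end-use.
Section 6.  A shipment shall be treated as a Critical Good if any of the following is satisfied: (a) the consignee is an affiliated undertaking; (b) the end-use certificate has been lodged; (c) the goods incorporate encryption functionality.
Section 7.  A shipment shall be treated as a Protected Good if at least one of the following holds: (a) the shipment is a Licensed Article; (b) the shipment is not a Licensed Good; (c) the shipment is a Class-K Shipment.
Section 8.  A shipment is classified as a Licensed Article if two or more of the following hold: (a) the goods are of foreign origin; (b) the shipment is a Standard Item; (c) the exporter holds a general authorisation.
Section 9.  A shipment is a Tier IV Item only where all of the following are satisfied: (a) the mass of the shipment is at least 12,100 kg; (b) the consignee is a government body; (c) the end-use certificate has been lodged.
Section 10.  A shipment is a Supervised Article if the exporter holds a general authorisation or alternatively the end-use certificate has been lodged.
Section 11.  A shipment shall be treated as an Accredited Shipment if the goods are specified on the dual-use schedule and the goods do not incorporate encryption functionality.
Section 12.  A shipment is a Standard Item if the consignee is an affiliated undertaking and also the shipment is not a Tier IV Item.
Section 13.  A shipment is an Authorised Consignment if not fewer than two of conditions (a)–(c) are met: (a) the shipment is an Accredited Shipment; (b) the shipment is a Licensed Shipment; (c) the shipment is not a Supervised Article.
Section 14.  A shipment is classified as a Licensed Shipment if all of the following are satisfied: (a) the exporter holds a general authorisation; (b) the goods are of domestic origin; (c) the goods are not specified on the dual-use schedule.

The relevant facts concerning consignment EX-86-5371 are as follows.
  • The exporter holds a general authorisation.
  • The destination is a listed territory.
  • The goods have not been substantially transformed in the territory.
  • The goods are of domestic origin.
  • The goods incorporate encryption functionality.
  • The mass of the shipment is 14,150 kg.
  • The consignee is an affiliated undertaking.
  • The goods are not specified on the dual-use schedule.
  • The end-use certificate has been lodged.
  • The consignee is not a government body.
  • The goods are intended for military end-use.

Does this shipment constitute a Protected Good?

section 9 — Tier IV Item: [mass of the shipment: 14,150 kg ≥ 12,100 kg? yes] AND [the consignee is a government body? no] AND [the end-use certificate has been lodged? yes] → not satisfied.
section 12 — Standard Item: [the consignee is an affiliated undertaking? yes] AND [not a Tier IV Item (section 9)? yes] → satisfied.
section 8 — Licensed Article: the goods are of foreign origin? no; Standard Item (section 12)? yes; the exporter holds a general authorisation? yes — 2 of 3 hold (need ≥2) → satisfied.
section 11 — Accredited Shipment: [the goods are specified on the dual-use schedule? no] AND [the goods do not incorporate encryption functionality? no] → not satisfied.
section 14 — Licensed Shipment: [the exporter holds a general authorisation? yes] AND [the goods are of domestic origin? yes] AND [the goods are not specified on the dual-use schedule? yes] → satisfied.
section 10 — Supervised Article: [the exporter holds a general authorisation? yes] OR [the end-use certificate has been lodged? yes] → satisfied.
section 13 — Authorised Consignment: Accredited Shipment (section 11)? no; Licensed Shipment (section 14)? yes; not a Supervised Article (section 10)? no — 1 of 3 hold (need ≥2) → not satisfied.
section 6 — Critical Good: [the consignee is an affiliated undertaking? yes] OR [the end-use certificate has been lodged? yes] OR [the goods incorporate encryption functionality? yes] → satisfied.
section 4 — Licensed Good: [the destination is a listed territory? yes] OR [Authorised Consignment (section 13)? no] OR [Critical Good (section 6)? yes] → satisfied.
section 5 — Class-K Shipment: [the goods are specified on the dual-use schedule? no] AND [the goods are intended for civil end-use? no] → not satisfied.
section 7 — Protected Good: [Licensed Article (section 8)? yes] OR [not a Licensed Good (section 4)? no] OR [Class-K Shipment (section 5)? no] → satisfied.

Yes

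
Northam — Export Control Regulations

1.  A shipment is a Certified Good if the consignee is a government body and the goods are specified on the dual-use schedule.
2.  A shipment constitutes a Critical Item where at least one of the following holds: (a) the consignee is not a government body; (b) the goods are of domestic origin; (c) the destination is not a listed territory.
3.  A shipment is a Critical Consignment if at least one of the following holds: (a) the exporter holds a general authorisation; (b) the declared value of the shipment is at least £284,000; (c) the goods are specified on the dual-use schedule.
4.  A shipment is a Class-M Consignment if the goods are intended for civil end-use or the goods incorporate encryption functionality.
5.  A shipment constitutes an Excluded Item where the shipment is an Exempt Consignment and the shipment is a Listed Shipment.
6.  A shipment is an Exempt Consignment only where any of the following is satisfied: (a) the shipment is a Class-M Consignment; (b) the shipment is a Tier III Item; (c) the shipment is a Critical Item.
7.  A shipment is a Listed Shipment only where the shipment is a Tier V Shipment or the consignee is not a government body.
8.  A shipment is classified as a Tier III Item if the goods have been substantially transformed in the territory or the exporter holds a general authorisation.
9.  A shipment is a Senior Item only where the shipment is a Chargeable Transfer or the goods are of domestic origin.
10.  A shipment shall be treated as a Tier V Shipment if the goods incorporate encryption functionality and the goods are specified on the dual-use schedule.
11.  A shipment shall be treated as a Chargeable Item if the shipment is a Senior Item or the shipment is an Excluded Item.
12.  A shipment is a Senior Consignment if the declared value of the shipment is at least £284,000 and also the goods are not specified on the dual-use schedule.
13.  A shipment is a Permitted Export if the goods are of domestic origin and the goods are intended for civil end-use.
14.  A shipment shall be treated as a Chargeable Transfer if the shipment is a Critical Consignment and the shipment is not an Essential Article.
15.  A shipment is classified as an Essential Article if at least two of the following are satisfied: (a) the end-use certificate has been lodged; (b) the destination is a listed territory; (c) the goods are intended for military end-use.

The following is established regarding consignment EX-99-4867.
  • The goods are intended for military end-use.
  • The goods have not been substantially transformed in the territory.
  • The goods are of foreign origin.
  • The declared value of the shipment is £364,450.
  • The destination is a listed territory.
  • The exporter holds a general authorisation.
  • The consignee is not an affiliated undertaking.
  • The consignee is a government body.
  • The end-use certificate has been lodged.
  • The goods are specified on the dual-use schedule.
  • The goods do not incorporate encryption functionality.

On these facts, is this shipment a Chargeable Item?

No

Under paragraph 3: the exporter holds a general authorisation? yes; or declared value of the shipment: £364,450 ≥ £284,000? yes; or the goods are specified on the dual-use schedule? yes. So the shipment is a Critical Consignment.
Under paragraph 15: the end-use certificate has been lodged? yes; the destination is a listed territory? yes; the goods are intended for military end-use? yes — 3 of 3 hold (need ≥2) → satisfied.
Under paragraph 14: Critical Consignment (paragraph 3)? yes; and not an Essential Article (paragraph 15)? no. So the shipment is not a Chargeable Transfer.
Under paragraph 9: Chargeable Transfer (paragraph 14)? no; or the goods are of domestic origin? no. So the shipment is not a Senior Item.
Under paragraph 4: the goods are intended for civil end-use? no; or the goods incorporate encryption functionality? no. So the shipment is not a Class-M Consignment.
Under paragraph 8: the goods have been substantially transformed in the territory? no; or the exporter holds a general authorisation? yes. So the shipment is a Tier III Item.
Under paragraph 2: the consignee is not a government body? no; or the goods are of domestic origin? no; or the destination is not a listed territory? no. So the shipment is not a Critical Item.
Under paragraph 6: Class-M Consignment (paragraph 4)? no; or Tier III Item (paragraph 8)? yes; or Critical Item (paragraph 2)? no. So the shipment is an Exempt Consignment.
Under paragraph 10: the goods incorporate encryption functionality? no; and the goods are specified on the dual-use schedule? yes. So the shipment is not a Tier V Shipment.
Under paragraph 7: Tier V Shipment (paragraph 10)? no; or the consignee is not a government body? no. So the shipment is not a Listed Shipment.
Under paragraph 5: Exempt Consignment (paragraph 6)? yes; and Listed Shipment (paragraph 7)? no. So the shipment is not an Excluded Item.
Under paragraph 11: Senior Item (paragraph 9)? no; or Excluded Item (paragraph 5)? no. So the shipment is not a Chargeable Item.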